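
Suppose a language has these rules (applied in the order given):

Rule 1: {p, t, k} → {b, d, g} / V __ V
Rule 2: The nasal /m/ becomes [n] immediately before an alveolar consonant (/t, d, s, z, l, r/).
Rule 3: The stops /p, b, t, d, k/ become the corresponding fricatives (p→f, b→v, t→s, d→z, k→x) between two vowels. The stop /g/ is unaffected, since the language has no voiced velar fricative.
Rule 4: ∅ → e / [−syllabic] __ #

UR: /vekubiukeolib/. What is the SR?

veguviugeolibe

Rule 1 (intervocalic voicing): /k/ is a voiceless stop between vowels /e/ and /u/, so it voices to [g]. /k/ is a voiceless stop between vowels /u/ and /e/, so it voices to [g]. /vekubiukeolib/ → vegubiugeolib.
Rule 2 (nasal place assimilation): no segment meets the environment; /vegubiugeolib/ is unchanged.
Rule 3 (intervocalic spirantization): /b/ is a stop between vowels /u/ and /i/, so it spirantizes to the fricative [v]. /vegubiugeolib/ → veguviugeolib.
Rule 4 (final e-epenthesis): the form ends in the consonant /b/, so [e] is inserted word-finally. /veguviugeolib/ → veguviugeolibe.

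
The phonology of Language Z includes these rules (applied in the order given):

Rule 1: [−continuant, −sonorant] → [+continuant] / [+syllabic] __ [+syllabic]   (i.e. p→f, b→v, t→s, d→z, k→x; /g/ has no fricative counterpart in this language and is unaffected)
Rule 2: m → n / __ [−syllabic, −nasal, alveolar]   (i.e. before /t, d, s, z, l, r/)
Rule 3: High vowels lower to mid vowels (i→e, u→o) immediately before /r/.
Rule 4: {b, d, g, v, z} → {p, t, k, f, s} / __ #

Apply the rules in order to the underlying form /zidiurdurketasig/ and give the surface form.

Rule 1 (intervocalic spirantization): /d/ is a stop between vowels /i/ and /i/, so it spirantizes to the fricative [z]. /t/ is a stop between vowels /e/ and /a/, so it spirantizes to the fricative [s]. /zidiurdurketasig/ → ziziurdurkesasig.
Rule 2 (nasal place assimilation): no segment meets the environment; /ziziurdurkesasig/ is unchanged.
Rule 3 (pre-rhotic lowering): /u/ is a high vowel immediately before /r/, so it lowers to [o]. /u/ is a high vowel immediately before /r/, so it lowers to [o]. /ziziurdurkesasig/ → ziziordorkesasig.
Rule 4 (final devoicing): /g/ is a voiced obstruent in word-final position, so it devoices to [k]. /ziziordorkesasig/ → ziziordorkesasik.

ziziordorkesasik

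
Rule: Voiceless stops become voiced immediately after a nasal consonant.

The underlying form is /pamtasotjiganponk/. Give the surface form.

pamdasotjiganbong

/t/ is a voiceless stop immediately after the nasal /m/, so it voices to [d].
/p/ is a voiceless stop immediately after the nasal /n/, so it voices to [b].
/k/ is a voiceless stop immediately after the nasal /n/, so it voices to [g].
The other instances of /p/, /t/ do not occur in the required environment and remain unchanged.
Surface form: [pamdasotjiganbong].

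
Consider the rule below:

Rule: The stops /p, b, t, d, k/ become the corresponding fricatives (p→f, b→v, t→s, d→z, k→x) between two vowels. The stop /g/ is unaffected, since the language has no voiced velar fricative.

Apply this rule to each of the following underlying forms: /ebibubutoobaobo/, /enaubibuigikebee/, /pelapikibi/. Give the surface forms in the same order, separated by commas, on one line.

evivuvusoovaovo, enauvivuigixevee, pelafixivi

/ebibubutoobaobo/: /b/ is a stop between vowels /e/ and /i/, so it spirantizes to the fricative [v]. /b/ is a stop between vowels /i/ and /u/, so it spirantizes to the fricative [v]. /b/ is a stop between vowels /u/ and /u/, so it spirantizes to the fricative [v]. /t/ is a stop between vowels /u/ and /o/, so it spirantizes to the fricative [s]. /b/ is a stop between vowels /o/ and /a/, so it spirantizes to the fricative [v]. /b/ is a stop between vowels /o/ and /o/, so it spirantizes to the fricative [v]. → [evivuvusoovaovo].
/enaubibuigikebee/: /b/ is a stop between vowels /u/ and /i/, so it spirantizes to the fricative [v]. /b/ is a stop between vowels /i/ and /u/, so it spirantizes to the fricative [v]. /k/ is a stop between vowels /i/ and /e/, so it spirantizes to the fricative [x]. /b/ is a stop between vowels /e/ and /e/, so it spirantizes to the fricative [v]. → [enauvivuigixevee].
/pelapikibi/: /p/ is a stop between vowels /a/ and /i/, so it spirantizes to the fricative [f]. /k/ is a stop between vowels /i/ and /i/, so it spirantizes to the fricative [x]. /b/ is a stop between vowels /i/ and /i/, so it spirantizes to the fricative [v]. → [pelafixivi].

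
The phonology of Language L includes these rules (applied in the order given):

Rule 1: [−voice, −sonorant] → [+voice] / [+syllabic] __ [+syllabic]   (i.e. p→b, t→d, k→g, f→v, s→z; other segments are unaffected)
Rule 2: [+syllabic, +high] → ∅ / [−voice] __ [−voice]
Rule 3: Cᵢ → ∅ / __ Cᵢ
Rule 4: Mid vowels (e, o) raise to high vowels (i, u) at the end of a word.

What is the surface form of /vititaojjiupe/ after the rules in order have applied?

Rule 1 (intervocalic voicing): /t/ is a voiceless obstruent between vowels /i/ and /i/, so it voices to [d]. /t/ is a voiceless obstruent between vowels /i/ and /a/, so it voices to [d]. /p/ is a voiceless obstruent between vowels /u/ and /e/, so it voices to [b]. /vititaojjiupe/ → vididaojjiube.
Rule 2 (high vowel syncope): no segment meets the environment; /vididaojjiube/ is unchanged.
Rule 3 (degemination): /jj/ is a geminate; the first /j/ deletes. /vididaojjiube/ → vididaojiube.
Rule 4 (final vowel raising): /e/ is a mid vowel in word-final position, so it raises to [i]. /vididaojiube/ → vididaojiubi.

vididaojiubi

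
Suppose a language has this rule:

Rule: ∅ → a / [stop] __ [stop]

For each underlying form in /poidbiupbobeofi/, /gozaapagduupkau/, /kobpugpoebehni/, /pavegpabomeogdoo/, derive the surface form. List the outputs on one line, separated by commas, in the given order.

/poidbiupbobeofi/: /d/ and /b/ form a stop–stop cluster, so [a] is inserted between them. /p/ and /b/ form a stop–stop cluster, so [a] is inserted between them. → [poidabiupabobeofi].
/gozaapagduupkau/: /g/ and /d/ form a stop–stop cluster, so [a] is inserted between them. /p/ and /k/ form a stop–stop cluster, so [a] is inserted between them. → [gozaapagaduupakau].
/kobpugpoebehni/: /b/ and /p/ form a stop–stop cluster, so [a] is inserted between them. /g/ and /p/ form a stop–stop cluster, so [a] is inserted between them. → [kobapugapoebehni].
/pavegpabomeogdoo/: /g/ and /p/ form a stop–stop cluster, so [a] is inserted between them. /g/ and /d/ form a stop–stop cluster, so [a] is inserted between them. → [pavegapabomeogadoo].

poidabiupabobeofi, gozaapagaduupakau, kobapugapoebehni, pavegapabomeogadoo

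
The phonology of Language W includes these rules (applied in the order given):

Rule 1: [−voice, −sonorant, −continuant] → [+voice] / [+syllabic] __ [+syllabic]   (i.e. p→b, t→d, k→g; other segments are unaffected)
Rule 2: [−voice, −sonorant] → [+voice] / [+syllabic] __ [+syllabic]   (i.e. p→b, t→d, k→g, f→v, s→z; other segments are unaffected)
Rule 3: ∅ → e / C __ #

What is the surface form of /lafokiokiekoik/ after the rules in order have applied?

Rule 1 (intervocalic voicing): /k/ is a voiceless stop between vowels /o/ and /i/, so it voices to [g]. /k/ is a voiceless stop between vowels /o/ and /i/, so it voices to [g]. /k/ is a voiceless stop between vowels /e/ and /o/, so it voices to [g]. /lafokiokiekoik/ → lafogiogiegoik.
Rule 2 (intervocalic voicing): /f/ is a voiceless obstruent between vowels /a/ and /o/, so it voices to [v]. /lafogiogiegoik/ → lavogiogiegoik.
Rule 3 (final e-epenthesis): the form ends in the consonant /k/, so [e] is inserted word-finally. /lavogiogiegoik/ → lavogiogiegoike.

lavogiogiegoike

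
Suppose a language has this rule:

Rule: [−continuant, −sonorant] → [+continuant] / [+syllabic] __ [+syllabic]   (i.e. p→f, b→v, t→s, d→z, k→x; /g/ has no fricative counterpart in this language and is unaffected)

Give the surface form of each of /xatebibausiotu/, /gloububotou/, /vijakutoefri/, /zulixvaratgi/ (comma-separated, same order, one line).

xasevivausiosu, glouvuvosou, vijaxusoefri, zulixvaratgi

/xatebibausiotu/: /t/ is a stop between vowels /a/ and /e/, so it spirantizes to the fricative [s]. /b/ is a stop between vowels /e/ and /i/, so it spirantizes to the fricative [v]. /b/ is a stop between vowels /i/ and /a/, so it spirantizes to the fricative [v]. /t/ is a stop between vowels /o/ and /u/, so it spirantizes to the fricative [s]. → [xasevivausiosu].
/gloububotou/: /b/ is a stop between vowels /u/ and /u/, so it spirantizes to the fricative [v]. /b/ is a stop between vowels /u/ and /o/, so it spirantizes to the fricative [v]. /t/ is a stop between vowels /o/ and /o/, so it spirantizes to the fricative [s]. → [glouvuvosou].
/vijakutoefri/: /k/ is a stop between vowels /a/ and /u/, so it spirantizes to the fricative [x]. /t/ is a stop between vowels /u/ and /o/, so it spirantizes to the fricative [s]. → [vijaxusoefri].
/zulixvaratgi/: the rule's environment is not met; surfaces unchanged as [zulixvaratgi].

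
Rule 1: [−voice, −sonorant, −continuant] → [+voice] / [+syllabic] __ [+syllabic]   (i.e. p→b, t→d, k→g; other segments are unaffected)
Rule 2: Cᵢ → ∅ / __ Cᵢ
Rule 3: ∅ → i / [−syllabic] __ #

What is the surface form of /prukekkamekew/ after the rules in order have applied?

prugekamegewi

Rule 1 (intervocalic voicing): /k/ is a voiceless stop between vowels /u/ and /e/, so it voices to [g]. /k/ is a voiceless stop between vowels /e/ and /e/, so it voices to [g]. /prukekkamekew/ → prugekkamegew.
Rule 2 (degemination): /kk/ is a geminate; the first /k/ deletes. /prugekkamegew/ → prugekamegew.
Rule 3 (final i-epenthesis): the form ends in the consonant /w/, so [i] is inserted word-finally. /prugekamegew/ → prugekamegewi.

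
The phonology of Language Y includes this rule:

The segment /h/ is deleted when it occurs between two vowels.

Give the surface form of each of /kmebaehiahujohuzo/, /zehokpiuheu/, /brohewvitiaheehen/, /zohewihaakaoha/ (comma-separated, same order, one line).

/kmebaehiahujohuzo/: /h/ occurs between vowels /e/ and /i/, so it deletes. /h/ occurs between vowels /a/ and /u/, so it deletes. /h/ occurs between vowels /o/ and /u/, so it deletes. → [kmebaeiaujouzo].
/zehokpiuheu/: /h/ occurs between vowels /e/ and /o/, so it deletes. /h/ occurs between vowels /u/ and /e/, so it deletes. → [zeokpiueu].
/brohewvitiaheehen/: /h/ occurs between vowels /o/ and /e/, so it deletes. /h/ occurs between vowels /a/ and /e/, so it deletes. /h/ occurs between vowels /e/ and /e/, so it deletes. → [broewvitiaeeen].
/zohewihaakaoha/: /h/ occurs between vowels /o/ and /e/, so it deletes. /h/ occurs between vowels /i/ and /a/, so it deletes. /h/ occurs between vowels /o/ and /a/, so it deletes. → [zoewiaakaoa].

kmebaeiaujouzo, zeokpiueu, broewvitiaeeen, zoewiaakaoa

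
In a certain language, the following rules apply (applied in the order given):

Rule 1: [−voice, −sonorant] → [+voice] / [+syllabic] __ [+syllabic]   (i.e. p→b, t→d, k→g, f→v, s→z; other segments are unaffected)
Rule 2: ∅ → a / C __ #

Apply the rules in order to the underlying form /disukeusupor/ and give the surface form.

dizugeuzubora

Rule 1 (intervocalic voicing): /s/ is a voiceless obstruent between vowels /i/ and /u/, so it voices to [z]. /k/ is a voiceless obstruent between vowels /u/ and /e/, so it voices to [g]. /s/ is a voiceless obstruent between vowels /u/ and /u/, so it voices to [z]. /p/ is a voiceless obstruent between vowels /u/ and /o/, so it voices to [b]. /disukeusupor/ → dizugeuzubor.
Rule 2 (final a-epenthesis): the form ends in the consonant /r/, so [a] is inserted word-finally. /dizugeuzubor/ → dizugeuzubora.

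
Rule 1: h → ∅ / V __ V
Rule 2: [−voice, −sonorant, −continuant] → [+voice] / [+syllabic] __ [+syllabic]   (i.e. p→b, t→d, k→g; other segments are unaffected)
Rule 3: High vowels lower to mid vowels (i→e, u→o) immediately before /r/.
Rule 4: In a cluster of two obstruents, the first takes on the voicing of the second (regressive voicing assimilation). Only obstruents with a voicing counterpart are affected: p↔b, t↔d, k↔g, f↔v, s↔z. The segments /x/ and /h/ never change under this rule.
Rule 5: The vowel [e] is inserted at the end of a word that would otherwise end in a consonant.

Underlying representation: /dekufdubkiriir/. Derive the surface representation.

deguvdupkeriere

Rule 1 (intervocalic h-deletion): no segment meets the environment; /dekufdubkiriir/ is unchanged.
Rule 2 (intervocalic voicing): /k/ is a voiceless stop between vowels /e/ and /u/, so it voices to [g]. /dekufdubkiriir/ → degufdubkiriir.
Rule 3 (pre-rhotic lowering): /i/ is a high vowel immediately before /r/, so it lowers to [e]. /i/ is a high vowel immediately before /r/, so it lowers to [e]. /degufdubkiriir/ → degufdubkerier.
Rule 4 (regressive voicing assimilation): /f/ precedes the voiced obstruent /d/, so it voices to [v] by assimilation. /b/ precedes the voiceless obstruent /k/, so it devoices to [p] by assimilation. /degufdubkerier/ → deguvdupkerier.
Rule 5 (final e-epenthesis): the form ends in the consonant /r/, so [e] is inserted word-finally. /deguvdupkerier/ → deguvdupkeriere.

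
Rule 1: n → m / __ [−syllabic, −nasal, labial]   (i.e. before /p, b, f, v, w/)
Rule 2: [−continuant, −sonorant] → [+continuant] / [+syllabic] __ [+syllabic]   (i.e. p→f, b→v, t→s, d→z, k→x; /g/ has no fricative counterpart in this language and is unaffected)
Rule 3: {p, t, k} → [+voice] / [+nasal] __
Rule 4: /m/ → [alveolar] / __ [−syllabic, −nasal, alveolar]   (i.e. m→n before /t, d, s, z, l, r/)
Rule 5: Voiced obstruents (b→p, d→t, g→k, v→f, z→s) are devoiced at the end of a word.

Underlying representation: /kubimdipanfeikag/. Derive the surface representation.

kuvindifamfeixak

Rule 1 (nasal place assimilation): /n/ precedes the labial consonant /f/, so it assimilates in place to [m]. /kubimdipanfeikag/ → kubimdipamfeikag.
Rule 2 (intervocalic spirantization): /b/ is a stop between vowels /u/ and /i/, so it spirantizes to the fricative [v]. /p/ is a stop between vowels /i/ and /a/, so it spirantizes to the fricative [f]. /k/ is a stop between vowels /i/ and /a/, so it spirantizes to the fricative [x]. /kubimdipamfeikag/ → kuvimdifamfeixag.
Rule 3 (post-nasal voicing): no segment meets the environment; /kuvimdifamfeixag/ is unchanged.
Rule 4 (nasal place assimilation): /m/ precedes the alveolar consonant /d/, so it assimilates in place to [n]. /kuvimdifamfeixag/ → kuvindifamfeixag.
Rule 5 (final devoicing): /g/ is a voiced obstruent in word-final position, so it devoices to [k]. /kuvindifamfeixag/ → kuvindifamfeixak.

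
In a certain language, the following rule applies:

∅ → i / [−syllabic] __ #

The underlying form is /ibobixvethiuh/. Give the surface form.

the form ends in the consonant /h/, so [i] is inserted word-finally.
Surface form: [ibobixvethiuhi].

ibobixvethiuhi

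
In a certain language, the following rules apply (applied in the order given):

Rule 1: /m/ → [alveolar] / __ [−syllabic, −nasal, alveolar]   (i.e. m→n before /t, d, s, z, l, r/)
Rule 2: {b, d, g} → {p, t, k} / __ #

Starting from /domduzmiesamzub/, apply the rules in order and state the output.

Rule 1 (nasal place assimilation): /m/ precedes the alveolar consonant /d/, so it assimilates in place to [n]. /m/ precedes the alveolar consonant /z/, so it assimilates in place to [n]. /domduzmiesamzub/ → donduzmiesanzub.
Rule 2 (final devoicing): /b/ is a voiced stop in word-final position, so it devoices to [p]. /donduzmiesanzub/ → donduzmiesanzup.

donduzmiesanzup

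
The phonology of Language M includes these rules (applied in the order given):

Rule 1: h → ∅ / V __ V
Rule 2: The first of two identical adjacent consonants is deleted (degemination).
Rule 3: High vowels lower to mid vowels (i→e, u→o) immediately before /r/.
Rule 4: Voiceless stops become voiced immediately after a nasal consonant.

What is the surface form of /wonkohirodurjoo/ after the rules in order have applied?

wongoerodorjoo

Rule 1 (intervocalic h-deletion): /h/ occurs between vowels /o/ and /i/, so it deletes. /wonkohirodurjoo/ → wonkoirodurjoo.
Rule 2 (degemination): no segment meets the environment; /wonkoirodurjoo/ is unchanged.
Rule 3 (pre-rhotic lowering): /i/ is a high vowel immediately before /r/, so it lowers to [e]. /u/ is a high vowel immediately before /r/, so it lowers to [o]. /wonkoirodurjoo/ → wonkoerodorjoo.
Rule 4 (post-nasal voicing): /k/ is a voiceless stop immediately after the nasal /n/, so it voices to [g]. /wonkoerodorjoo/ → wongoerodorjoo.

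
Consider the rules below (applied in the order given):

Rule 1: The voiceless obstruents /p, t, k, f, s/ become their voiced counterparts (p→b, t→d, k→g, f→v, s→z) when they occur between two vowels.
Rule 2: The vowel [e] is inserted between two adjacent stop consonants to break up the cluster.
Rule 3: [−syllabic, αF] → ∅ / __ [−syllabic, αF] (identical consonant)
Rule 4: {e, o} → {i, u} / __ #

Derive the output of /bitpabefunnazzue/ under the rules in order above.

Rule 1 (intervocalic voicing): /f/ is a voiceless obstruent between vowels /e/ and /u/, so it voices to [v]. /bitpabefunnazzue/ → bitpabevunnazzue.
Rule 2 (stop-cluster e-epenthesis): /t/ and /p/ form a stop–stop cluster, so [e] is inserted between them. /bitpabevunnazzue/ → bitepabevunnazzue.
Rule 3 (degemination): /nn/ is a geminate; the first /n/ deletes. /zz/ is a geminate; the first /z/ deletes. /bitepabevunnazzue/ → bitepabevunazue.
Rule 4 (final vowel raising): /e/ is a mid vowel in word-final position, so it raises to [i]. /bitepabevunazue/ → bitepabevunazui.

bitepabevunazui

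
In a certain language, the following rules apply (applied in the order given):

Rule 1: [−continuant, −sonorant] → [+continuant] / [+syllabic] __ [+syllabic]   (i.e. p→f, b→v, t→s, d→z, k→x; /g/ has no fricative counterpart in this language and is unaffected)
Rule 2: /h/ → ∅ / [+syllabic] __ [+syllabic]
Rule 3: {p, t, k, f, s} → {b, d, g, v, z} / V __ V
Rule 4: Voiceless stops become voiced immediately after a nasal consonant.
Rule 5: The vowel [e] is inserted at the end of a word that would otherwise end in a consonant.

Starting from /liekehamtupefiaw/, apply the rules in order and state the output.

liexeamduveviawe

Rule 1 (intervocalic spirantization): /k/ is a stop between vowels /e/ and /e/, so it spirantizes to the fricative [x]. /p/ is a stop between vowels /u/ and /e/, so it spirantizes to the fricative [f]. /liekehamtupefiaw/ → liexehamtufefiaw.
Rule 2 (intervocalic h-deletion): /h/ occurs between vowels /e/ and /a/, so it deletes. /liexehamtufefiaw/ → liexeamtufefiaw.
Rule 3 (intervocalic voicing): /f/ is a voiceless obstruent between vowels /u/ and /e/, so it voices to [v]. /f/ is a voiceless obstruent between vowels /e/ and /i/, so it voices to [v]. /liexeamtufefiaw/ → liexeamtuveviaw.
Rule 4 (post-nasal voicing): /t/ is a voiceless stop immediately after the nasal /m/, so it voices to [d]. /liexeamtuveviaw/ → liexeamduveviaw.
Rule 5 (final e-epenthesis): the form ends in the consonant /w/, so [e] is inserted word-finally. /liexeamduveviaw/ → liexeamduveviawe.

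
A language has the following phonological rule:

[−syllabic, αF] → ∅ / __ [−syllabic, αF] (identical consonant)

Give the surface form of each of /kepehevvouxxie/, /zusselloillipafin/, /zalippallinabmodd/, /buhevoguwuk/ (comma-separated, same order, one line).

/kepehevvouxxie/: /vv/ is a geminate; the first /v/ deletes. /xx/ is a geminate; the first /x/ deletes. → [kepehevouxie].
/zusselloillipafin/: /ss/ is a geminate; the first /s/ deletes. /ll/ is a geminate; the first /l/ deletes. /ll/ is a geminate; the first /l/ deletes. → [zuseloilipafin].
/zalippallinabmodd/: /pp/ is a geminate; the first /p/ deletes. /ll/ is a geminate; the first /l/ deletes. /dd/ is a geminate; the first /d/ deletes. → [zalipalinabmod].
/buhevoguwuk/: the rule's environment is not met; surfaces unchanged as [buhevoguwuk].

kepehevouxie, zuseloilipafin, zalipalinabmod, buhevoguwuk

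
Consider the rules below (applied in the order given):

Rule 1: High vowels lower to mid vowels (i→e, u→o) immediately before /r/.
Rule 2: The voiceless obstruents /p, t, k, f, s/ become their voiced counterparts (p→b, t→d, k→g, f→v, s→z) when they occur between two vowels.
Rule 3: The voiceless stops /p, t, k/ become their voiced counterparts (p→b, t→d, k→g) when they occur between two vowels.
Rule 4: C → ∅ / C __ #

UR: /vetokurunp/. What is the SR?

vedogorun

Rule 1 (pre-rhotic lowering): /u/ is a high vowel immediately before /r/, so it lowers to [o]. /vetokurunp/ → vetokorunp.
Rule 2 (intervocalic voicing): /t/ is a voiceless obstruent between vowels /e/ and /o/, so it voices to [d]. /k/ is a voiceless obstruent between vowels /o/ and /o/, so it voices to [g]. /vetokorunp/ → vedogorunp.
Rule 3 (intervocalic voicing): no segment meets the environment; /vedogorunp/ is unchanged.
Rule 4 (final cluster simplification): /p/ is the second consonant of a word-final cluster /np/, so it deletes. /vedogorunp/ → vedogorun.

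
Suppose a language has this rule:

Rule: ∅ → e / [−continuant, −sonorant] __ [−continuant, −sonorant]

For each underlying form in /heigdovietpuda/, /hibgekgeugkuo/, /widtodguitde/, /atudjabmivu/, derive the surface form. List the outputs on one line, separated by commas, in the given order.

heigedovietepuda, hibegekegeugekuo, widetodeguitede, atudjabmivu

/heigdovietpuda/: /g/ and /d/ form a stop–stop cluster, so [e] is inserted between them. /t/ and /p/ form a stop–stop cluster, so [e] is inserted between them. → [heigedovietepuda].
/hibgekgeugkuo/: /b/ and /g/ form a stop–stop cluster, so [e] is inserted between them. /k/ and /g/ form a stop–stop cluster, so [e] is inserted between them. /g/ and /k/ form a stop–stop cluster, so [e] is inserted between them. → [hibegekegeugekuo].
/widtodguitde/: /d/ and /t/ form a stop–stop cluster, so [e] is inserted between them. /d/ and /g/ form a stop–stop cluster, so [e] is inserted between them. /t/ and /d/ form a stop–stop cluster, so [e] is inserted between them. → [widetodeguitede].
/atudjabmivu/: the rule's environment is not met; surfaces unchanged as [atudjabmivu].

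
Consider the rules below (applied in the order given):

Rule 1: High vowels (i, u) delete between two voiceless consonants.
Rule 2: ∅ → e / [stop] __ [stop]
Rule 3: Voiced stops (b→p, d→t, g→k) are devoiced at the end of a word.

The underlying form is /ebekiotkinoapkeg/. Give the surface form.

Rule 1 (high vowel syncope): no segment meets the environment; /ebekiotkinoapkeg/ is unchanged.
Rule 2 (stop-cluster e-epenthesis): /t/ and /k/ form a stop–stop cluster, so [e] is inserted between them. /p/ and /k/ form a stop–stop cluster, so [e] is inserted between them. /ebekiotkinoapkeg/ → ebekiotekinoapekeg.
Rule 3 (final devoicing): /g/ is a voiced stop in word-final position, so it devoices to [k]. /ebekiotekinoapekeg/ → ebekiotekinoapekek.

ebekiotekinoapekek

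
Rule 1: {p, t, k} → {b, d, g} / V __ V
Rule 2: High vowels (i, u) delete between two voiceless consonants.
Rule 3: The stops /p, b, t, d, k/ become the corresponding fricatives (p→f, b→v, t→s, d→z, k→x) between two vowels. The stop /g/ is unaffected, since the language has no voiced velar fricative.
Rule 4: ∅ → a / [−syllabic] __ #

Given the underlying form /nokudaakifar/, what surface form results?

noguzaagifara

Rule 1 (intervocalic voicing): /k/ is a voiceless stop between vowels /o/ and /u/, so it voices to [g]. /k/ is a voiceless stop between vowels /a/ and /i/, so it voices to [g]. /nokudaakifar/ → nogudaagifar.
Rule 2 (high vowel syncope): no segment meets the environment; /nogudaagifar/ is unchanged.
Rule 3 (intervocalic spirantization): /d/ is a stop between vowels /u/ and /a/, so it spirantizes to the fricative [z]. /nogudaagifar/ → noguzaagifar.
Rule 4 (final a-epenthesis): the form ends in the consonant /r/, so [a] is inserted word-finally. /noguzaagifar/ → noguzaagifara.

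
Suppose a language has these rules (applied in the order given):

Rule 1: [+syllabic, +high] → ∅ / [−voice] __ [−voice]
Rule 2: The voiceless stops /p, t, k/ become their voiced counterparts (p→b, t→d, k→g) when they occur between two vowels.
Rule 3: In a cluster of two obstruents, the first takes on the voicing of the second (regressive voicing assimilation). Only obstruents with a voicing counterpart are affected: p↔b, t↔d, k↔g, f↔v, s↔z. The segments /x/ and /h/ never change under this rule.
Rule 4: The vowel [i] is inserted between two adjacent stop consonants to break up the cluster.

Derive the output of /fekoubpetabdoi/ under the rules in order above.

Rule 1 (high vowel syncope): no segment meets the environment; /fekoubpetabdoi/ is unchanged.
Rule 2 (intervocalic voicing): /k/ is a voiceless stop between vowels /e/ and /o/, so it voices to [g]. /t/ is a voiceless stop between vowels /e/ and /a/, so it voices to [d]. /fekoubpetabdoi/ → fegoubpedabdoi.
Rule 3 (regressive voicing assimilation): /b/ precedes the voiceless obstruent /p/, so it devoices to [p] by assimilation. /fegoubpedabdoi/ → fegouppedabdoi.
Rule 4 (stop-cluster i-epenthesis): /p/ and /p/ form a stop–stop cluster, so [i] is inserted between them. /b/ and /d/ form a stop–stop cluster, so [i] is inserted between them. /fegouppedabdoi/ → fegoupipedabidoi.

fegoupipedabidoi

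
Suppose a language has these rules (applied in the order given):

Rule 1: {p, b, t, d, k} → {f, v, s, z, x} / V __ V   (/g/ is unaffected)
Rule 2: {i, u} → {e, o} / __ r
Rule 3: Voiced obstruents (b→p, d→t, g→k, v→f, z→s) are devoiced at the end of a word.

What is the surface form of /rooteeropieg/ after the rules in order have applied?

rooseerofiek

Rule 1 (intervocalic spirantization): /t/ is a stop between vowels /o/ and /e/, so it spirantizes to the fricative [s]. /p/ is a stop between vowels /o/ and /i/, so it spirantizes to the fricative [f]. /rooteeropieg/ → rooseerofieg.
Rule 2 (pre-rhotic lowering): no segment meets the environment; /rooseerofieg/ is unchanged.
Rule 3 (final devoicing): /g/ is a voiced obstruent in word-final position, so it devoices to [k]. /rooseerofieg/ → rooseerofiek.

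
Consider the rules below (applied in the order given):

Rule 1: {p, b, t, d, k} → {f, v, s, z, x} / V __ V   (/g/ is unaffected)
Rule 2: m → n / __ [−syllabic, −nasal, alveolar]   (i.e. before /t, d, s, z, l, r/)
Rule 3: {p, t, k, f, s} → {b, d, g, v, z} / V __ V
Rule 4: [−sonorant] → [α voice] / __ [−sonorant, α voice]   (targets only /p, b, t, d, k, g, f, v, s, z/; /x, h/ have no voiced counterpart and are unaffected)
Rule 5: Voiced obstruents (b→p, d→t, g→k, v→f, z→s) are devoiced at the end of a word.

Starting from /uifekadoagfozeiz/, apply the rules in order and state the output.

uivexazoakfozeis

Rule 1 (intervocalic spirantization): /k/ is a stop between vowels /e/ and /a/, so it spirantizes to the fricative [x]. /d/ is a stop between vowels /a/ and /o/, so it spirantizes to the fricative [z]. /uifekadoagfozeiz/ → uifexazoagfozeiz.
Rule 2 (nasal place assimilation): no segment meets the environment; /uifexazoagfozeiz/ is unchanged.
Rule 3 (intervocalic voicing): /f/ is a voiceless obstruent between vowels /i/ and /e/, so it voices to [v]. /uifexazoagfozeiz/ → uivexazoagfozeiz.
Rule 4 (regressive voicing assimilation): /g/ precedes the voiceless obstruent /f/, so it devoices to [k] by assimilation. /uivexazoagfozeiz/ → uivexazoakfozeiz.
Rule 5 (final devoicing): /z/ is a voiced obstruent in word-final position, so it devoices to [s]. /uivexazoakfozeiz/ → uivexazoakfozeis.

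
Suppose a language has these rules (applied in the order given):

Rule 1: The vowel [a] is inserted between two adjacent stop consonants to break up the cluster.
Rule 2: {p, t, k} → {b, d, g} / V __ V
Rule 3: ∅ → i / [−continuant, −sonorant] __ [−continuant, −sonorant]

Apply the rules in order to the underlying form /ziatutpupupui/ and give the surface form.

Rule 1 (stop-cluster a-epenthesis): /t/ and /p/ form a stop–stop cluster, so [a] is inserted between them. /ziatutpupupui/ → ziatutapupupui.
Rule 2 (intervocalic voicing): /t/ is a voiceless stop between vowels /a/ and /u/, so it voices to [d]. /t/ is a voiceless stop between vowels /u/ and /a/, so it voices to [d]. /p/ is a voiceless stop between vowels /a/ and /u/, so it voices to [b]. /p/ is a voiceless stop between vowels /u/ and /u/, so it voices to [b]. /p/ is a voiceless stop between vowels /u/ and /u/, so it voices to [b]. /ziatutapupupui/ → ziadudabububui.
Rule 3 (stop-cluster i-epenthesis): no segment meets the environment; /ziadudabububui/ is unchanged.

ziadudabububui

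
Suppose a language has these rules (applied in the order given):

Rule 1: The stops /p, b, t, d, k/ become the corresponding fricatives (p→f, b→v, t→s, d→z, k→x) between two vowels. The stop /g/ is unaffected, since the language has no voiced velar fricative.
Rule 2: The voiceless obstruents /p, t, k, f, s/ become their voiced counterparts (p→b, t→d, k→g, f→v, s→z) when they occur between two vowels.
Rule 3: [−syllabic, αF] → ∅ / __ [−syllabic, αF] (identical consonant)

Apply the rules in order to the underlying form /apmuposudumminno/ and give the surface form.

apmuvozuzumino

Rule 1 (intervocalic spirantization): /p/ is a stop between vowels /u/ and /o/, so it spirantizes to the fricative [f]. /d/ is a stop between vowels /u/ and /u/, so it spirantizes to the fricative [z]. /apmuposudumminno/ → apmufosuzumminno.
Rule 2 (intervocalic voicing): /f/ is a voiceless obstruent between vowels /u/ and /o/, so it voices to [v]. /s/ is a voiceless obstruent between vowels /o/ and /u/, so it voices to [z]. /apmufosuzumminno/ → apmuvozuzumminno.
Rule 3 (degemination): /mm/ is a geminate; the first /m/ deletes. /nn/ is a geminate; the first /n/ deletes. /apmuvozuzumminno/ → apmuvozuzumino.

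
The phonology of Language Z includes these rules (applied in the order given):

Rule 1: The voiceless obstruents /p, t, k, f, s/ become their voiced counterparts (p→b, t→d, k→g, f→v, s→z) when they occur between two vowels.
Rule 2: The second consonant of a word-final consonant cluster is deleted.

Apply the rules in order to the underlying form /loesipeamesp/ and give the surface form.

Rule 1 (intervocalic voicing): /s/ is a voiceless obstruent between vowels /e/ and /i/, so it voices to [z]. /p/ is a voiceless obstruent between vowels /i/ and /e/, so it voices to [b]. /loesipeamesp/ → loezibeamesp.
Rule 2 (final cluster simplification): /p/ is the second consonant of a word-final cluster /sp/, so it deletes. /loezibeamesp/ → loezibeames.

loezibeames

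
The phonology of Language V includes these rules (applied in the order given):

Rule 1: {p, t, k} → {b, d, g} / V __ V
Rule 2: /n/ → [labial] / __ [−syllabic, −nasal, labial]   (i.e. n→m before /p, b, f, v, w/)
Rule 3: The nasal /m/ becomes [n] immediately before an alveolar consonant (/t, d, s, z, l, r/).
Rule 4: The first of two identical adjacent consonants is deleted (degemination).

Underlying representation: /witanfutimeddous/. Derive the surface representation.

widamfudimedous

Rule 1 (intervocalic voicing): /t/ is a voiceless stop between vowels /i/ and /a/, so it voices to [d]. /t/ is a voiceless stop between vowels /u/ and /i/, so it voices to [d]. /witanfutimeddous/ → widanfudimeddous.
Rule 2 (nasal place assimilation): /n/ precedes the labial consonant /f/, so it assimilates in place to [m]. /widanfudimeddous/ → widamfudimeddous.
Rule 3 (nasal place assimilation): no segment meets the environment; /widamfudimeddous/ is unchanged.
Rule 4 (degemination): /dd/ is a geminate; the first /d/ deletes. /widamfudimeddous/ → widamfudimedous.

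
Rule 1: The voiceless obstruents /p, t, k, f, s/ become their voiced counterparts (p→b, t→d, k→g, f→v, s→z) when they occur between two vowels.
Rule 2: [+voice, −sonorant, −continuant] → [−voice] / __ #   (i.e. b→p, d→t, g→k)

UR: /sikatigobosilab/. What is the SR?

Rule 1 (intervocalic voicing): /k/ is a voiceless obstruent between vowels /i/ and /a/, so it voices to [g]. /t/ is a voiceless obstruent between vowels /a/ and /i/, so it voices to [d]. /s/ is a voiceless obstruent between vowels /o/ and /i/, so it voices to [z]. /sikatigobosilab/ → sigadigobozilab.
Rule 2 (final devoicing): /b/ is a voiced stop in word-final position, so it devoices to [p]. /sigadigobozilab/ → sigadigobozilap.

sigadigobozilap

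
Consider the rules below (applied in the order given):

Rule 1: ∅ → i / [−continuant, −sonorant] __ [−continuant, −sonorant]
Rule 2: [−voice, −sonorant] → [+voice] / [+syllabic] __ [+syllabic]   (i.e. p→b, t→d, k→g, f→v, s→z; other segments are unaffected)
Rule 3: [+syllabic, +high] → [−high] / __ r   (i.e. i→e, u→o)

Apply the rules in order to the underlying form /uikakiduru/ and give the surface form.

Rule 1 (stop-cluster i-epenthesis): no segment meets the environment; /uikakiduru/ is unchanged.
Rule 2 (intervocalic voicing): /k/ is a voiceless obstruent between vowels /i/ and /a/, so it voices to [g]. /k/ is a voiceless obstruent between vowels /a/ and /i/, so it voices to [g]. /uikakiduru/ → uigagiduru.
Rule 3 (pre-rhotic lowering): /u/ is a high vowel immediately before /r/, so it lowers to [o]. /uigagiduru/ → uigagidoru.

uigagidoru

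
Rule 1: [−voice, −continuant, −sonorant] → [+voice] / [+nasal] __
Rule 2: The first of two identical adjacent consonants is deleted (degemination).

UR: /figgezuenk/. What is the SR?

Rule 1 (post-nasal voicing): /k/ is a voiceless stop immediately after the nasal /n/, so it voices to [g]. /figgezuenk/ → figgezueng.
Rule 2 (degemination): /gg/ is a geminate; the first /g/ deletes. /figgezueng/ → figezueng.

figezueng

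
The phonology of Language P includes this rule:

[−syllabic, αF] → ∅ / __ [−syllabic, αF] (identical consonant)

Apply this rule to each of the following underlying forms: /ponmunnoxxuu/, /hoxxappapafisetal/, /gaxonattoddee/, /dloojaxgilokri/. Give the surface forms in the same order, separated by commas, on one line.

ponmunoxuu, hoxapapafisetal, gaxonatodee, dloojaxgilokri

/ponmunnoxxuu/: /nn/ is a geminate; the first /n/ deletes. /xx/ is a geminate; the first /x/ deletes. → [ponmunoxuu].
/hoxxappapafisetal/: /xx/ is a geminate; the first /x/ deletes. /pp/ is a geminate; the first /p/ deletes. → [hoxapapafisetal].
/gaxonattoddee/: /tt/ is a geminate; the first /t/ deletes. /dd/ is a geminate; the first /d/ deletes. → [gaxonatodee].
/dloojaxgilokri/: the rule's environment is not met; surfaces unchanged as [dloojaxgilokri].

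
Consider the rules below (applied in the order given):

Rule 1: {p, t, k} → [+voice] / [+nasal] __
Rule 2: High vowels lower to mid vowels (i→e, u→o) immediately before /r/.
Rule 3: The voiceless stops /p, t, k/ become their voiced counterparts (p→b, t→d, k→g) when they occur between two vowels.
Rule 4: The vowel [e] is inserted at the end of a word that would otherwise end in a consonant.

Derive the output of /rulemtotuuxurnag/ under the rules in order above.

rulemdoduuxornage

Rule 1 (post-nasal voicing): /t/ is a voiceless stop immediately after the nasal /m/, so it voices to [d]. /rulemtotuuxurnag/ → rulemdotuuxurnag.
Rule 2 (pre-rhotic lowering): /u/ is a high vowel immediately before /r/, so it lowers to [o]. /rulemdotuuxurnag/ → rulemdotuuxornag.
Rule 3 (intervocalic voicing): /t/ is a voiceless stop between vowels /o/ and /u/, so it voices to [d]. /rulemdotuuxornag/ → rulemdoduuxornag.
Rule 4 (final e-epenthesis): the form ends in the consonant /g/, so [e] is inserted word-finally. /rulemdoduuxornag/ → rulemdoduuxornage.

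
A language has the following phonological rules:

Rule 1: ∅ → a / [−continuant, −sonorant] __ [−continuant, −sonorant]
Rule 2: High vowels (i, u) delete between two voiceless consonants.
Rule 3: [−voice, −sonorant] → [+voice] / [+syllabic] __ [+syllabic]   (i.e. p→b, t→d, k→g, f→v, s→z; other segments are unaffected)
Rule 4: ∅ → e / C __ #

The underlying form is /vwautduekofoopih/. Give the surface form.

vwaudaduegovoophe

Rule 1 (stop-cluster a-epenthesis): /t/ and /d/ form a stop–stop cluster, so [a] is inserted between them. /vwautduekofoopih/ → vwautaduekofoopih.
Rule 2 (high vowel syncope): /i/ is a high vowel flanked by voiceless consonants /p/ and /h/, so it deletes. /vwautaduekofoopih/ → vwautaduekofooph.
Rule 3 (intervocalic voicing): /t/ is a voiceless obstruent between vowels /u/ and /a/, so it voices to [d]. /k/ is a voiceless obstruent between vowels /e/ and /o/, so it voices to [g]. /f/ is a voiceless obstruent between vowels /o/ and /o/, so it voices to [v]. /vwautaduekofooph/ → vwaudaduegovooph.
Rule 4 (final e-epenthesis): the form ends in the consonant /h/, so [e] is inserted word-finally. /vwaudaduegovooph/ → vwaudaduegovoophe.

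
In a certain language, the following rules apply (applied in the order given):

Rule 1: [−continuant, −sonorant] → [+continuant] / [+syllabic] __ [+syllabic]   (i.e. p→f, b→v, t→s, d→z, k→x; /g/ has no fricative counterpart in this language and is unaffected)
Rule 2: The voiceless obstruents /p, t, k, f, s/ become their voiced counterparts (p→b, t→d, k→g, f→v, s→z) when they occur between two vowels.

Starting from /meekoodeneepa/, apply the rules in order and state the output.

Rule 1 (intervocalic spirantization): /k/ is a stop between vowels /e/ and /o/, so it spirantizes to the fricative [x]. /d/ is a stop between vowels /o/ and /e/, so it spirantizes to the fricative [z]. /p/ is a stop between vowels /e/ and /a/, so it spirantizes to the fricative [f]. /meekoodeneepa/ → meexoozeneefa.
Rule 2 (intervocalic voicing): /f/ is a voiceless obstruent between vowels /e/ and /a/, so it voices to [v]. /meexoozeneefa/ → meexoozeneeva.

meexoozeneeva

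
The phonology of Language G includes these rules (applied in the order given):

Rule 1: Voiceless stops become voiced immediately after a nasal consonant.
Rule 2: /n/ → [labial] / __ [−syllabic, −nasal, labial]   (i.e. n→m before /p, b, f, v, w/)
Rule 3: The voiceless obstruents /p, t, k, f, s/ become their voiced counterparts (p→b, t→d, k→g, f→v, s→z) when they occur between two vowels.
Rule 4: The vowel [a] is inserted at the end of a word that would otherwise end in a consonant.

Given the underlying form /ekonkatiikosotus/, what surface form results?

Rule 1 (post-nasal voicing): /k/ is a voiceless stop immediately after the nasal /n/, so it voices to [g]. /ekonkatiikosotus/ → ekongatiikosotus.
Rule 2 (nasal place assimilation): no segment meets the environment; /ekongatiikosotus/ is unchanged.
Rule 3 (intervocalic voicing): /k/ is a voiceless obstruent between vowels /e/ and /o/, so it voices to [g]. /t/ is a voiceless obstruent between vowels /a/ and /i/, so it voices to [d]. /k/ is a voiceless obstruent between vowels /i/ and /o/, so it voices to [g]. /s/ is a voiceless obstruent between vowels /o/ and /o/, so it voices to [z]. /t/ is a voiceless obstruent between vowels /o/ and /u/, so it voices to [d]. /ekongatiikosotus/ → egongadiigozodus.
Rule 4 (final a-epenthesis): the form ends in the consonant /s/, so [a] is inserted word-finally. /egongadiigozodus/ → egongadiigozodusa.

egongadiigozodusa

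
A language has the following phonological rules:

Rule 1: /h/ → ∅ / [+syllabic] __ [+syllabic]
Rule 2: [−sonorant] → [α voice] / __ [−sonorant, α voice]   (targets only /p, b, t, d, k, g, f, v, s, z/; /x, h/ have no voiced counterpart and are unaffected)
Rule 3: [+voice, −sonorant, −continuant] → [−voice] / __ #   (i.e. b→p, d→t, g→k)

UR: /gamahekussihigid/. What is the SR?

gamaekussiigit

Rule 1 (intervocalic h-deletion): /h/ occurs between vowels /a/ and /e/, so it deletes. /h/ occurs between vowels /i/ and /i/, so it deletes. /gamahekussihigid/ → gamaekussiigid.
Rule 2 (regressive voicing assimilation): no segment meets the environment; /gamaekussiigid/ is unchanged.
Rule 3 (final devoicing): /d/ is a voiced stop in word-final position, so it devoices to [t]. /gamaekussiigid/ → gamaekussiigit.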